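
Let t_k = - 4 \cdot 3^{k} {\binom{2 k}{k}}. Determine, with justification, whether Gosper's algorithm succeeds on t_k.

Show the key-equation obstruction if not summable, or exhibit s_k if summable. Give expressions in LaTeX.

The ratio is 6*(2*k + 1)/(k + 1).
Gosper form: A/B · C(k+1)/C(k) with A=12*k + 6, B=k + 1, C=1.
f must satisfy (12*k + 6)·f(k+1) − (k)·f(k) = 1.
Bound: deg f ≤ -1.
Negative degree bound (-1): no f exists, t_k not Gosper-summable.

No — negative degree bound, so no certificate f.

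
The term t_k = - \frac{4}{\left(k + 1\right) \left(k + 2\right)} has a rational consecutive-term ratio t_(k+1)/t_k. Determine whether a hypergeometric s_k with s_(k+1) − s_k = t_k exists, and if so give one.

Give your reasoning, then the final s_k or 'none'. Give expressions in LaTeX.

Compute t_(k+1)/t_k: get (k + 1)/(k + 3).
So A=k + 1 and B=k + 3, with C=1.
f must satisfy (k + 1)·f(k+1) − (k + 2)·f(k) = 1.
Degrees (1,1,0) ⇒ d ≤ 1.
Match coefficients ⇒ f(k) = k.
Certificate R = B(k−1)f/C = k*(k + 2) gives s_k = -4*k/(k + 1).
s_(k+1) − s_k = -4/(k**2 + 3*k + 2) = t_k.

s_k = - \frac{4 k}{k + 1}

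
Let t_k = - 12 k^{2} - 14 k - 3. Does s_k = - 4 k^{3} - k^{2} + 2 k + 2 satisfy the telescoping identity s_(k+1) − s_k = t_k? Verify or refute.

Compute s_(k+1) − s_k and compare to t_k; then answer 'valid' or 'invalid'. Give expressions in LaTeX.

valid; difference matches t_k

s_(k+1) = 2*k - 4*(k + 1)**3 - (k + 1)**2 + 4
s_(k+1) − s_k = -12*k**2 - 14*k - 3
(s_(k+1) − s_k) − t_k = 0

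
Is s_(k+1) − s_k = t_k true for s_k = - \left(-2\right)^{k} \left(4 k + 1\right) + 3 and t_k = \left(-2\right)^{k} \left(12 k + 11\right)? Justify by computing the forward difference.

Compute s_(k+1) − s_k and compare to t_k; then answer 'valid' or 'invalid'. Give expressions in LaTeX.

valid; difference matches t_k

s_(k+1) = 2*(-2)**k*(4*k + 5) + 3
s_(k+1) − s_k = (-2)**k*(12*k + 11)
(s_(k+1) − s_k) − t_k = 0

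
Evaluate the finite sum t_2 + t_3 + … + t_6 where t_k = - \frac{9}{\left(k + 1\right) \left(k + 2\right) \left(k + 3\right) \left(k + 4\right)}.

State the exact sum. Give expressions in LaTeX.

Σ = -11/240

The ratio is (k + 1)/(k + 5).
A = k + 1, B = k + 5, C = 1.
Need (k + 1)·f(k+1) − (k + 4)·f(k) = 1.
Degrees (1,1,0) ⇒ d ≤ 3.
Coefficient equations give f(k) = k*(k**2 + 6*k + 11)/18.
Certificate R = B(k−1)f/C = k*(k + 4)*(k**2 + 6*k + 11)/18 gives s_k = k*(-k**2 - 6*k - 11)/(2*(k + 1)*(k + 2)*(k + 3)).
Check: Δs_k = -9/(k**4 + 10*k**3 + 35*k**2 + 50*k + 24). ✓
Telescoping: Σ = s_(7) − s_(2) = -119/240 − (-9/20) = -11/240.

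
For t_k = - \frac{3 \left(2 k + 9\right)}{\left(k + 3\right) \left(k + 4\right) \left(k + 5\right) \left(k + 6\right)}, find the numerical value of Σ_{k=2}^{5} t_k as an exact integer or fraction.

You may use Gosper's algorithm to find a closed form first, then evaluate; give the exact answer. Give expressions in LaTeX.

Compute t_(k+1)/t_k: get (k + 3)*(2*k + 11)/((k + 7)*(2*k + 9)).
So A=k + 3 and B=k + 7, with C=k + 9/2.
Need (k + 3)·f(k+1) − (k + 6)·f(k) = k + 9/2.
From deg A=1, deg B=1, deg C=1: d=3.
Coefficient equations give f(k) = k*(k + 4)*(k + 8)/30.
R(k) = B(k−1)·f(k)/C(k) = k*(k + 4)*(k + 6)*(k + 8)/(15*(2*k + 9)); s_k = R·t_k = k*(-k - 8)/(5*(k**2 + 8*k + 15)).
s_(k+1) − s_k = 3*(-2*k - 9)/(k**4 + 18*k**3 + 119*k**2 + 342*k + 360) = t_k.
Σ_(k=2)^(5) t_k = s_(6) − s_(2) = -28/165 − (-4/35) = -64/1155.

Σ = -64/1155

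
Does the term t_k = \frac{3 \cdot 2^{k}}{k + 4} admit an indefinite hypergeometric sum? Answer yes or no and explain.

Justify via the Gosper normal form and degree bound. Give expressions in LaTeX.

No — key equation has no polynomial f.

Step 1: r(k) = 2*(k + 4)/(k + 5).
Gosper form: A/B · C(k+1)/C(k) with A=2*k + 8, B=k + 5, C=1.
f must satisfy (2*k + 8)·f(k+1) − (k + 4)·f(k) = 1.
Degrees (1,1,0) ⇒ d ≤ -1.
Bound -1 < 0, so the key equation has no polynomial solution.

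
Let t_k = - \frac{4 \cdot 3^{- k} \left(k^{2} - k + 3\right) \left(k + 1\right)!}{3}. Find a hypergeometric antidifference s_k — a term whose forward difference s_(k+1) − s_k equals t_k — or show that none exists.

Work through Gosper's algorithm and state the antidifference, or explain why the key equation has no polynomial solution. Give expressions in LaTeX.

Step 1: r(k) = (k + 2)*(-k + (k + 1)**2 + 2)/(3*(k**2 - k + 3)).
Gosper form: A/B · C(k+1)/C(k) with A=k/3 + 2/3, B=1, C=k**2 - k + 3.
Solve (k/3 + 2/3)·f(k+1) − (1)·f(k) = k**2 - k + 3.
d = 1 from the (1,0,2) case.
Coefficient equations give f(k) = 3*(k - 1).
Certificate R = B(k−1)f/C = 3*(k - 1)/(k**2 - k + 3) gives s_k = -4*(k - 1)*factorial(k + 1)/3**k.
s_(k+1) − s_k = -4*(k**2 - k + 3)*factorial(k + 1)/(3*3**k) = t_k.

s_k = - 4 \cdot 3^{- k} \left(k - 1\right) \left(k + 1\right)!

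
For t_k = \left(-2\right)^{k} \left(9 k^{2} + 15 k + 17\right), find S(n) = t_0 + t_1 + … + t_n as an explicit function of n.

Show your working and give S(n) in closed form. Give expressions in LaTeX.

S(n) = 6 \left(-2\right)^{n} n^{2} + 14 \left(-2\right)^{n} n + 14 \left(-2\right)^{n} + 3

t_(k+1)/t_k = 2*(-9*k**2 - 33*k - 41)/(9*k**2 + 15*k + 17).
Normal form (A,B,C) = (-2, 1, k**2 + 5*k/3 + 17/9).
Solve (-2)·f(k+1) − (1)·f(k) = k**2 + 5*k/3 + 17/9.
From deg A=0, deg B=0, deg C=2: d=2.
Solve for f: f(k) = -(3*k**2 + k + 3)/9 (degree 2 ≤ 2).
Then R = B(k−1)f/C = -(3*k**2 + k + 3)/(9*k**2 + 15*k + 17), so s_k = R(k)·t_k = (-2)**k*(-3*k**2 - k - 3).
s_(k+1) − s_k = (-2)**k*(9*k**2 + 15*k + 17) = t_k.
s_(n+1) = 2*(-2)**n*(3*n**2 + 7*n + 7) and s_(0) = -3, so S(n) = 6*(-2)**n*n**2 + 14*(-2)**n*n + 14*(-2)**n + 3.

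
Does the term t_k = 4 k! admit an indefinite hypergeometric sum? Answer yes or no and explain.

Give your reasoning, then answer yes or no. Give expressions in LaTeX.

No. Not Gosper-summable.

Compute t_(k+1)/t_k: get k + 1.
Factor: A=k + 1; B=1; C=1.
f must satisfy (k + 1)·f(k+1) − (1)·f(k) = 1.
d = -1 from the (1,0,0) case.
d = -1 < 0 ⇒ no nonzero polynomial f; not summable.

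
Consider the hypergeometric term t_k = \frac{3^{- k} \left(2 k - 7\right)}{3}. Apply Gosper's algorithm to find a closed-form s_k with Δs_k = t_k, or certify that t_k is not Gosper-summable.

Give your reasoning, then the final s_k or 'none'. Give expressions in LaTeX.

s_k = 3^{- k} \left(3 - k\right)

Ratio r(k) = (2*k - 5)/(3*(2*k - 7)).
Take A(k)=1/3, B(k)=1, C(k)=k - 7/2.
Solve (1/3)·f(k+1) − (1)·f(k) = k - 7/2.
From deg A=0, deg B=0, deg C=1: d=1.
A polynomial solution: f(k) = -3*(k - 3)/2.
Certificate R = B(k−1)f/C = -3*(k - 3)/(2*k - 7) gives s_k = (3 - k)/3**k.
s_(k+1) − s_k = (2*k - 7)/(3*3**k) = t_k.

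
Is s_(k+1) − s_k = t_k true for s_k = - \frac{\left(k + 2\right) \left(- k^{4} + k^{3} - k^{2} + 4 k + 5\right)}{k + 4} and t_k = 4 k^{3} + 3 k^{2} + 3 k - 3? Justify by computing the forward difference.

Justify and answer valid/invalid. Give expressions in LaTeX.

s_(k+1) = (k**5 + 6*k**4 + 13*k**3 + 11*k**2 - 11*k - 24)/(k + 5)
s_(k+1) − s_k = (4*k**5 + 33*k**4 + 70*k**3 + 56*k**2 + 7*k - 46)/(k**2 + 9*k + 20)
(s_(k+1) − s_k) − t_k = 2*(-3*k**4 - 20*k**3 - 14*k**2 - 13*k + 7)/(k**2 + 9*k + 20)

Invalid: residual \frac{2 \left(- 3 k^{4} - 20 k^{3} - 14 k^{2} - 13 k + 7\right)}{k^{2} + 9 k + 20} ≠ 0.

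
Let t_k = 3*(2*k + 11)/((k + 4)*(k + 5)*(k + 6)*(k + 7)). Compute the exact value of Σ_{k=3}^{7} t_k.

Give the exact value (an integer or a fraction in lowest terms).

The ratio is (k + 4)*(2*k + 13)/((k + 8)*(2*k + 11)).
Factor: A=k + 4; B=k + 8; C=k + 11/2.
Key eq: (k + 4)·f(k+1) = (k + 7)·f(k) + (k + 11/2).
d = 3 from the (1,1,1) case.
A polynomial solution: f(k) = k*(k + 5)*(k + 10)/48.
R(k) = B(k−1)·f(k)/C(k) = k*(k + 5)*(k + 7)*(k + 10)/(24*(2*k + 11)); s_k = R·t_k = k*(k + 10)/(8*(k**2 + 10*k + 24)).
Check: Δs_k = 3*(2*k + 11)/(k**4 + 22*k**3 + 179*k**2 + 638*k + 840). ✓
Σ_(k=3)^(7) t_k = s_(8) − s_(3) = 3/28 − (13/168) = 5/168.

Σ = 5/168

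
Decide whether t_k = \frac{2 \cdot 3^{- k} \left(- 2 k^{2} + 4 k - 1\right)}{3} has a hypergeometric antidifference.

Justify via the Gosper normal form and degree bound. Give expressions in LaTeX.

Ratio r(k) = (2*k**2 - 1)/(3*(2*k**2 - 4*k + 1)).
Normal form (A,B,C) = (1/3, 1, k**2 - 2*k + 1/2).
Need (1/3)·f(k+1) − (1)·f(k) = k**2 - 2*k + 1/2.
d = 2 from the (0,0,2) case.
Solving with deg f ≤ 2: f(k) = -3*(2*k**2 - 2*k + 1)/4.
Then R = B(k−1)f/C = -3*(2*k**2 - 2*k + 1)/(2*(2*k**2 - 4*k + 1)), so s_k = R(k)·t_k = (2*k**2 - 2*k + 1)/3**k.
Check: Δs_k = 2*(-2*k**2 + 4*k - 1)/(3*3**k). ✓

Yes. s_k = 3^{- k} \left(2 k^{2} - 2 k + 1\right).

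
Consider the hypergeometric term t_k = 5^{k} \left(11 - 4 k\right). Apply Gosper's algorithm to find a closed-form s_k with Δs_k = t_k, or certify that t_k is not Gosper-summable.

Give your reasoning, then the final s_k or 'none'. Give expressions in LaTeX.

Compute t_(k+1)/t_k: get 5*(4*k - 7)/(4*k - 11).
Normal form (A,B,C) = (5, 1, k - 11/4).
Key eq: (5)·f(k+1) = (1)·f(k) + (k - 11/4).
d = 1 from the (0,0,1) case.
Solving with deg f ≤ 1: f(k) = (k - 4)/4.
R(k) = B(k−1)·f(k)/C(k) = (k - 4)/(4*k - 11); s_k = R·t_k = 5**k*(4 - k).
s_(k+1) − s_k = 5**k*(11 - 4*k) = t_k.

s_k = 5^{k} \left(4 - k\right)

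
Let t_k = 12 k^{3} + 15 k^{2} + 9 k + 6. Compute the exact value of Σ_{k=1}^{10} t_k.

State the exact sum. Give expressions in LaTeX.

Σ = 42630

r(k) = (4*k**3 + 17*k**2 + 25*k + 14)/(4*k**3 + 5*k**2 + 3*k + 2) after simplifying.
Gosper form: A/B · C(k+1)/C(k) with A=1, B=1, C=k**3 + 5*k**2/4 + 3*k/4 + 1/2.
Set up (1)·f(k+1) − (1)·f(k) − (k**3 + 5*k**2/4 + 3*k/4 + 1/2) = 0.
Bound: deg f ≤ 4.
Match coefficients ⇒ f(k) = k*(k + 1)*(3*k**2 - 4*k + 4)/12.
So s_k = (B(k−1)f/C)·t_k = (k*(3*k**2 - 4*k + 4)/(3*(4*k**2 + k + 2)))·t_k = k*(3*k**3 - k**2 + 4).
Δs = 12*k**3 + 15*k**2 + 9*k + 6, as required.
Telescoping: Σ = s_(11) − s_(1) = 42636 − (6) = 42630.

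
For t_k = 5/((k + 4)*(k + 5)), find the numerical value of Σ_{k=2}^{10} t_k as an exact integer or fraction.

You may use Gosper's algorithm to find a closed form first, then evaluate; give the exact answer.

Σ = 1/2

The ratio is (k + 4)/(k + 6).
Normal form (A,B,C) = (k + 4, k + 6, 1).
Key eq: (k + 4)·f(k+1) = (k + 5)·f(k) + (1).
Degrees (1,1,0) ⇒ d ≤ 1.
A polynomial solution: f(k) = k/4.
Then R = B(k−1)f/C = k*(k + 5)/4, so s_k = R(k)·t_k = 5*k/(4*(k + 4)).
Check: Δs_k = 5/(k**2 + 9*k + 20). ✓
Evaluate s at k=11 and k=2: 11/12 and 5/12; difference 1/2.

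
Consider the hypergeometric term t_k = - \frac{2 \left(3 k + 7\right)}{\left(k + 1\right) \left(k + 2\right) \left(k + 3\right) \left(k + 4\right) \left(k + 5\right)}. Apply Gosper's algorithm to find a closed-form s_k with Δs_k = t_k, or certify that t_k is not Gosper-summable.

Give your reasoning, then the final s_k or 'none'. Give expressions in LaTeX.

s_k = \frac{k \left(- k^{2} - 8 k - 19\right)}{6 \left(k^{3} + 8 k^{2} + 19 k + 12\right)}

The ratio is (k + 1)*(3*k + 10)/((k + 6)*(3*k + 7)).
A = k + 1, B = k + 6, C = k + 7/3.
Solve (k + 1)·f(k+1) − (k + 5)·f(k) = k + 7/3.
deg f ≤ 4 (via 1,1,1).
Match coefficients ⇒ f(k) = k*(k + 2)*(k**2 + 8*k + 19)/36.
So s_k = (B(k−1)f/C)·t_k = (k*(k + 2)*(k + 5)*(k**2 + 8*k + 19)/(12*(3*k + 7)))·t_k = k*(-k**2 - 8*k - 19)/(6*(k**3 + 8*k**2 + 19*k + 12)).
Verify: 2*(-3*k - 7)/(k**5 + 15*k**4 + 85*k**3 + 225*k**2 + 274*k + 120) matches t_k.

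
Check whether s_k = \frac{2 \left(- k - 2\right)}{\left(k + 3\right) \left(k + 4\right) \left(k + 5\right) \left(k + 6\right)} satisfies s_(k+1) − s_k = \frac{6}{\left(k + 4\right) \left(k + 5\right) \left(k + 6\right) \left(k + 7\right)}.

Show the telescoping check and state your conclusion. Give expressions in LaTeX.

s_(k+1) = 2*(-k - 3)/((k + 4)*(k + 5)*(k + 6)*(k + 7))
s_(k+1) − s_k = 2*(3*k + 5)/(k**5 + 25*k**4 + 245*k**3 + 1175*k**2 + 2754*k + 2520)
(s_(k+1) − s_k) − t_k = -8/(k**5 + 25*k**4 + 245*k**3 + 1175*k**2 + 2754*k + 2520)

Invalid: residual - \frac{8}{k^{5} + 25 k^{4} + 245 k^{3} + 1175 k^{2} + 2754 k + 2520} ≠ 0.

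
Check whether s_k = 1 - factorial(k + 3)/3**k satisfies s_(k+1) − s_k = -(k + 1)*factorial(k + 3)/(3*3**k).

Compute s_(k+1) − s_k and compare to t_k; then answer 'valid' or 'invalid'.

Valid — Δs_k = t_k.

s_(k+1) = -3**(-k - 1)*factorial(k + 4) + 1
s_(k+1) − s_k = -(k + 1)*factorial(k + 3)/(3*3**k)
(s_(k+1) − s_k) − t_k = 0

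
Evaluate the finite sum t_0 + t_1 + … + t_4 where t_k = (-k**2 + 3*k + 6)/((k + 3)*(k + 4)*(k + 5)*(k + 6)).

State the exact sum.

Σ = 1/30

Compute t_(k+1)/t_k: get (k + 3)*(3*k - (k + 1)**2 + 9)/((k + 7)*(-k**2 + 3*k + 6)).
Normal form (A,B,C) = (k + 3, k + 7, k**2 - 3*k - 6).
Set up (k + 3)·f(k+1) − (k + 6)·f(k) − (k**2 - 3*k - 6) = 0.
Bound: deg f ≤ 3.
Solving with deg f ≤ 3: f(k) = k*(k**2 - 48*k - 73)/60.
Get s_k = R·t_k = k*(-k**2 + 48*k + 73)/(60*(k + 3)*(k + 4)*(k + 5)) with R(k) = B(k−1)f(k)/C(k) = k*(k + 6)*(k**2 - 48*k - 73)/(60*(k**2 - 3*k - 6)).
Check: Δs_k = (-k**2 + 3*k + 6)/(k**4 + 18*k**3 + 119*k**2 + 342*k + 360). ✓
Evaluate s at k=5 and k=0: 1/30 and 0; difference 1/30.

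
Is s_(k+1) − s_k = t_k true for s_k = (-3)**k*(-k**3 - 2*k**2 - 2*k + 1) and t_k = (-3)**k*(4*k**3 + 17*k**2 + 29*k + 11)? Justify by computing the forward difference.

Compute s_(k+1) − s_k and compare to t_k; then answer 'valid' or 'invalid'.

valid; difference matches t_k

s_(k+1) = 3*(-3)**k*(k**3 + 5*k**2 + 9*k + 4)
s_(k+1) − s_k = (-3)**k*(4*k**3 + 17*k**2 + 29*k + 11)
(s_(k+1) − s_k) − t_k = 0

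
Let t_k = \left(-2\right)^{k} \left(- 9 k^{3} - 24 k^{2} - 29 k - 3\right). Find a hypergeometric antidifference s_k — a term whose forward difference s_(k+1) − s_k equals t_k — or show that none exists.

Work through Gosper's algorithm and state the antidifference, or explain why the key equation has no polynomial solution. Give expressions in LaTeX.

s_k = \left(-2\right)^{k} \left(3 k^{3} + 2 k^{2} + k - 3\right)

Ratio r(k) = 2*(-9*k**3 - 51*k**2 - 104*k - 65)/(9*k**3 + 24*k**2 + 29*k + 3).
Gosper form: A/B · C(k+1)/C(k) with A=-2, B=1, C=k**3 + 8*k**2/3 + 29*k/9 + 1/3.
Need (-2)·f(k+1) − (1)·f(k) = k**3 + 8*k**2/3 + 29*k/9 + 1/3.
Degrees (0,0,3) ⇒ d ≤ 3.
A polynomial solution: f(k) = -(3*k**3 + 2*k**2 + k - 3)/9.
So s_k = (B(k−1)f/C)·t_k = (-(3*k**3 + 2*k**2 + k - 3)/(9*k**3 + 24*k**2 + 29*k + 3))·t_k = (-2)**k*(3*k**3 + 2*k**2 + k - 3).
Verify: (-2)**k*(-9*k**3 - 24*k**2 - 29*k - 3) matches t_k.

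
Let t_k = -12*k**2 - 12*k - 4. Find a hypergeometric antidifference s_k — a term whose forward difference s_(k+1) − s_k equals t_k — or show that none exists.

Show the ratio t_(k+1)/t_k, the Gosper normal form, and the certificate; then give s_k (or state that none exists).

s_k = -4*k**3

Step 1: r(k) = (3*k**2 + 9*k + 7)/(3*k**2 + 3*k + 1).
A = 1, B = 1, C = k**2 + k + 1/3.
Need (1)·f(k+1) − (1)·f(k) = k**2 + k + 1/3.
d = 3 from the (0,0,2) case.
Solve for f: f(k) = k**3/3 (degree 3 ≤ 3).
R(k) = B(k−1)·f(k)/C(k) = k**3/(3*k**2 + 3*k + 1); s_k = R·t_k = -4*k**3.
s_(k+1) − s_k = 4*k**3 - 4*(k + 1)**3 = t_k.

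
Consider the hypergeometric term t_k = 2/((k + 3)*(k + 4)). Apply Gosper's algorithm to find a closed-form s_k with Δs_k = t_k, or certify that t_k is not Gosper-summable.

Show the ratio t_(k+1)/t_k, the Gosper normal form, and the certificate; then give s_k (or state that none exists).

s_k = 2*k/(3*(k + 3))

t_(k+1)/t_k = (k + 3)/(k + 5).
A = k + 3, B = k + 5, C = 1.
Need (k + 3)·f(k+1) − (k + 4)·f(k) = 1.
deg f ≤ 1 (via 1,1,0).
Solve for f: f(k) = k/3 (degree 1 ≤ 1).
Then R = B(k−1)f/C = k*(k + 4)/3, so s_k = R(k)·t_k = 2*k/(3*(k + 3)).
Check: Δs_k = 2/(k**2 + 7*k + 12). ✓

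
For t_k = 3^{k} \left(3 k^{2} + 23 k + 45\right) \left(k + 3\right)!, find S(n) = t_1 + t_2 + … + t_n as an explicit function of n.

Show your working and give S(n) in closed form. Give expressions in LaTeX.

The ratio is 3*(3*k**3 + 41*k**2 + 187*k + 284)/(3*k**2 + 23*k + 45).
Normal form (A,B,C) = (3*k + 12, 1, k**2 + 23*k/3 + 15).
Set up (3*k + 12)·f(k+1) − (1)·f(k) − (k**2 + 23*k/3 + 15) = 0.
From deg A=1, deg B=0, deg C=2: d=1.
Coefficient equations give f(k) = (k + 3)/3.
So s_k = (B(k−1)f/C)·t_k = ((k + 3)/(3*k**2 + 23*k + 45))·t_k = 3**k*(k + 3)*factorial(k + 3).
Δs = 3**k*(3*k**2 + 23*k + 45)*factorial(k + 3), as required.
Evaluate: s_(n+1) = 3**(n + 1)*(n + 4)*factorial(n + 4); subtract s_(1) = 288 ⇒ S(n) = 3*3**n*n*factorial(n + 4) + 12*3**n*factorial(n + 4) - 288.

S(n) = 3 \cdot 3^{n} n \left(n + 4\right)! + 12 \cdot 3^{n} \left(n + 4\right)! - 288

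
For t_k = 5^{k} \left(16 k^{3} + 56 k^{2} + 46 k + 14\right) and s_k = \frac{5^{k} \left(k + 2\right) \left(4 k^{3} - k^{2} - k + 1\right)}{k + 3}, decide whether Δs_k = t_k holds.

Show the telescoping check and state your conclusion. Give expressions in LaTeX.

Invalid: residual \frac{5^{k} \left(- 16 k^{4} - 100 k^{3} - 215 k^{2} - 153 k - 41\right)}{k^{2} + 7 k + 12} ≠ 0.

s_(k+1) = -5**(k + 1)*(k + 3)*(k - 4*(k + 1)**3 + (k + 1)**2)/(k + 4)
s_(k+1) − s_k = 5**k*(16*k**5 + 152*k**4 + 530*k**3 + 793*k**2 + 497*k + 127)/(k**2 + 7*k + 12)
(s_(k+1) − s_k) − t_k = 5**k*(-16*k**4 - 100*k**3 - 215*k**2 - 153*k - 41)/(k**2 + 7*k + 12)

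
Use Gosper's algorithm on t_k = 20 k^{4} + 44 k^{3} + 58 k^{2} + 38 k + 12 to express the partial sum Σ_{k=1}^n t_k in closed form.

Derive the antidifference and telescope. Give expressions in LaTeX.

S(n) = n \left(4 n^{4} + 21 n^{3} + 48 n^{2} + 59 n + 40\right)

Step 1: r(k) = (10*k**4 + 62*k**3 + 155*k**2 + 183*k + 86)/(10*k**4 + 22*k**3 + 29*k**2 + 19*k + 6).
Factor: A=1; B=1; C=k**4 + 11*k**3/5 + 29*k**2/10 + 19*k/10 + 3/5.
Need (1)·f(k+1) − (1)·f(k) = k**4 + 11*k**3/5 + 29*k**2/10 + 19*k/10 + 3/5.
Bound: deg f ≤ 5.
Solving with deg f ≤ 5: f(k) = k*(4*k**4 + k**3 + 4*k**2 + k + 2)/20.
Get s_k = R·t_k = k*(4*k**4 + k**3 + 4*k**2 + k + 2) with R(k) = B(k−1)f(k)/C(k) = k*(4*k**4 + k**3 + 4*k**2 + k + 2)/(2*(10*k**4 + 22*k**3 + 29*k**2 + 19*k + 6)).
Check: Δs_k = 20*k**4 + 44*k**3 + 58*k**2 + 38*k + 12. ✓
s_(n+1) = 4*n**5 + 21*n**4 + 48*n**3 + 59*n**2 + 40*n + 12 and s_(1) = 12, so S(n) = n*(4*n**4 + 21*n**3 + 48*n**2 + 59*n + 40).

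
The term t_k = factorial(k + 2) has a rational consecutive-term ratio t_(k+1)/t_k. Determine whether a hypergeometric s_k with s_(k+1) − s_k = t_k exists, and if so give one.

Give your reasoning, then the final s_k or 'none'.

Compute t_(k+1)/t_k: get k + 3.
So A=k + 3 and B=1, with C=1.
f must satisfy (k + 3)·f(k+1) − (1)·f(k) = 1.
Degrees (1,0,0) ⇒ d ≤ -1.
Bound -1 < 0, so the key equation has no polynomial solution.

none — t_k is not Gosper-summable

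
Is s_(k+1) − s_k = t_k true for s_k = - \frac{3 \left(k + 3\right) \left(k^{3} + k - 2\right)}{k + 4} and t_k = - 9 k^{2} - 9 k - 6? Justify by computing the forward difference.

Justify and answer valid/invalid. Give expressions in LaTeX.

s_(k+1) = -3*(k + 4)*(k + (k + 1)**3 - 1)/(k + 5)
s_(k+1) − s_k = 3*(-3*k**4 - 28*k**3 - 74*k**2 - 65*k - 30)/(k**2 + 9*k + 20)
(s_(k+1) − s_k) − t_k = 3*(2*k**3 + 15*k**2 + 13*k + 10)/(k**2 + 9*k + 20)

Invalid: residual \frac{3 \left(2 k^{3} + 15 k^{2} + 13 k + 10\right)}{k^{2} + 9 k + 20} ≠ 0.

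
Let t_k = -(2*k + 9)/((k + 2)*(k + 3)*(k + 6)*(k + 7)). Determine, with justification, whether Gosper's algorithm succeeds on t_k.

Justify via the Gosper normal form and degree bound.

The ratio is (k + 2)*(k + 6)*(2*k + 11)/((k + 4)*(k + 8)*(2*k + 9)).
Take A(k)=k + 2, B(k)=k + 8, C(k)=k**3 + 27*k**2/2 + 121*k/2 + 90.
Key eq: (k + 2)·f(k+1) = (k + 7)·f(k) + (k**3 + 27*k**2/2 + 121*k/2 + 90).
deg f ≤ 5 (via 1,1,3).
A polynomial solution: f(k) = k*(k + 3)*(k + 4)*(k + 5)*(k + 8)/24.
Get s_k = R·t_k = k*(-k - 8)/(12*(k**2 + 8*k + 12)) with R(k) = B(k−1)f(k)/C(k) = k*(k + 3)*(k + 7)*(k + 8)/(12*(2*k + 9)).
Δs = (-2*k - 9)/(k**4 + 18*k**3 + 113*k**2 + 288*k + 252), as required.

Yes. s_k = k*(-k - 8)/(12*(k**2 + 8*k + 12)).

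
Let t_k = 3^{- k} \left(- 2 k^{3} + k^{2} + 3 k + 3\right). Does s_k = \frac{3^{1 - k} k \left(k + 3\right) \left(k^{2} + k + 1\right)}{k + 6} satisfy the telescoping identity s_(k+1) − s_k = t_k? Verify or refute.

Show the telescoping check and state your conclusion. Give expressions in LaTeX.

s_(k+1) = (k + 1)*(k + 4)*(k + (k + 1)**2 + 2)/(3**k*(k + 7))
s_(k+1) − s_k = (-2*k**5 - 19*k**4 - 26*k**3 + 66*k**2 + 111*k + 72)/(3**k*(k**2 + 13*k + 42))
(s_(k+1) − s_k) − t_k = 6*(k**4 + 7*k**3 - 3*k**2 - 9*k - 9)/(3**k*(k**2 + 13*k + 42))

Invalid: residual \frac{6 \cdot 3^{- k} \left(k^{4} + 7 k^{3} - 3 k^{2} - 9 k - 9\right)}{k^{2} + 13 k + 42} ≠ 0.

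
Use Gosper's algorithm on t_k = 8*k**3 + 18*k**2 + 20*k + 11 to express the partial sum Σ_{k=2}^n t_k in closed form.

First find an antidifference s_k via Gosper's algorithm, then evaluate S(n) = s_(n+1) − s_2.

Ratio r(k) = (8*k**3 + 42*k**2 + 80*k + 57)/(8*k**3 + 18*k**2 + 20*k + 11).
Gosper form: A/B · C(k+1)/C(k) with A=1, B=1, C=k**3 + 9*k**2/4 + 5*k/2 + 11/8.
Set up (1)·f(k+1) − (1)·f(k) − (k**3 + 9*k**2/4 + 5*k/2 + 11/8) = 0.
d = 4 from the (0,0,3) case.
Coefficient equations give f(k) = k*(2*k**3 + 2*k**2 + 3*k + 4)/8.
Then R = B(k−1)f/C = k*(2*k**3 + 2*k**2 + 3*k + 4)/(8*k**3 + 18*k**2 + 20*k + 11), so s_k = R(k)·t_k = k*(2*k**3 + 2*k**2 + 3*k + 4).
Verify: 8*k**3 + 18*k**2 + 20*k + 11 matches t_k.
s_(n+1) = 2*n**4 + 10*n**3 + 21*n**2 + 24*n + 11 and s_(2) = 68, so S(n) = 2*n**4 + 10*n**3 + 21*n**2 + 24*n - 57.

S(n) = 2*n**4 + 10*n**3 + 21*n**2 + 24*n - 57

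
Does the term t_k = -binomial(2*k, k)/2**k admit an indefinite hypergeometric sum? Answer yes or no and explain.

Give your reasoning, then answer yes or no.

t_(k+1)/t_k = (2*k + 1)/(k + 1).
A = 2*k + 1, B = k + 1, C = 1.
f must satisfy (2*k + 1)·f(k+1) − (k)·f(k) = 1.
d = -1 from the (1,1,0) case.
Bound -1 < 0, so the key equation has no polynomial solution.

No — t_k has no hypergeometric antidifference.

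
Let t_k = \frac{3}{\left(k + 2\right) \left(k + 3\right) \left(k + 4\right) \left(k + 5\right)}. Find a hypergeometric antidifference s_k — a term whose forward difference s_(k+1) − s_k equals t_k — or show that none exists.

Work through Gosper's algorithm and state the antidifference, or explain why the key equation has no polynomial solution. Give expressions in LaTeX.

Step 1: r(k) = (k + 2)/(k + 6).
Normal form (A,B,C) = (k + 2, k + 6, 1).
Key eq: (k + 2)·f(k+1) = (k + 5)·f(k) + (1).
d = 3 from the (1,1,0) case.
Match coefficients ⇒ f(k) = k*(k**2 + 9*k + 26)/72.
Get s_k = R·t_k = k*(k**2 + 9*k + 26)/(24*(k + 2)*(k + 3)*(k + 4)) with R(k) = B(k−1)f(k)/C(k) = k*(k + 5)*(k**2 + 9*k + 26)/72.
s_(k+1) − s_k = 3/(k**4 + 14*k**3 + 71*k**2 + 154*k + 120) = t_k.

s_k = \frac{k \left(k^{2} + 9 k + 26\right)}{24 \left(k + 2\right) \left(k + 3\right) \left(k + 4\right)}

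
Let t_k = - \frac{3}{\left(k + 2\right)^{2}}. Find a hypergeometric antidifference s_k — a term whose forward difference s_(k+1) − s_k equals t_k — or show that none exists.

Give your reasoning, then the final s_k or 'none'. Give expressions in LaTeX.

r(k) = (k + 2)**2/(k + 3)**2 after simplifying.
Take A(k)=k**2 + 4*k + 4, B(k)=k**2 + 6*k + 9, C(k)=1.
Set up (k**2 + 4*k + 4)·f(k+1) − (k**2 + 4*k + 4)·f(k) − (1) = 0.
From deg A=2, deg B=2, deg C=0: d=0.
Write f(k) = c0. Then LHS − RHS = -1, requiring -1 = 0: contradictory. No certificate.

not Gosper-summable; s_k does not exist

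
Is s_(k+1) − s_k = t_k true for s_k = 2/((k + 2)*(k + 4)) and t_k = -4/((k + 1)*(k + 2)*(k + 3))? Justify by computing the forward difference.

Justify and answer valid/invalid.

Invalid: residual 6*(3*k + 11)/(k**5 + 15*k**4 + 85*k**3 + 225*k**2 + 274*k + 120) ≠ 0.

s_(k+1) = 2/((k + 3)*(k + 5))
s_(k+1) − s_k = 2*(-2*k - 7)/(k**4 + 14*k**3 + 71*k**2 + 154*k + 120)
(s_(k+1) − s_k) − t_k = 6*(3*k + 11)/(k**5 + 15*k**4 + 85*k**3 + 225*k**2 + 274*k + 120)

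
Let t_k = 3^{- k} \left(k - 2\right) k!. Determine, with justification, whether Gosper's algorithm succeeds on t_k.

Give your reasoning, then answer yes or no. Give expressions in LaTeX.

Yes. s_k = 3^{1 - k} k!.

Step 1: r(k) = (k**2 - 1)/(3*(k - 2)).
Normal form (A,B,C) = (k/3 + 1/3, 1, k - 2).
f must satisfy (k/3 + 1/3)·f(k+1) − (1)·f(k) = k - 2.
d = 0 from the (1,0,1) case.
Coefficient equations give f(k) = 3.
Certificate R = B(k−1)f/C = 3/(k - 2) gives s_k = 3**(1 - k)*factorial(k).
Δs = (k - 2)*factorial(k)/3**k, as required.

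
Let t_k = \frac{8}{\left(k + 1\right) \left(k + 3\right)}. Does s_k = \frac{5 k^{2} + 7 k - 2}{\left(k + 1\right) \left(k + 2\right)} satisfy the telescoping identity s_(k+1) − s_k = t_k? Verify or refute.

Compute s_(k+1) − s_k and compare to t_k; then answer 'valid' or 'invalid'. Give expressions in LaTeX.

valid; difference matches t_k

s_(k+1) = (7*k + 5*(k + 1)**2 + 5)/((k + 2)*(k + 3))
s_(k+1) − s_k = 8/(k**2 + 4*k + 3)
(s_(k+1) − s_k) − t_k = 0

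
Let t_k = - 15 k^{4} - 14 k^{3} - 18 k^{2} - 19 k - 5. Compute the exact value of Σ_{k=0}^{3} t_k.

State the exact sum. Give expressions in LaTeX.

Σ = -2360

Compute t_(k+1)/t_k: get (15*k**4 + 74*k**3 + 150*k**2 + 157*k + 71)/(15*k**4 + 14*k**3 + 18*k**2 + 19*k + 5).
A = 1, B = 1, C = k**4 + 14*k**3/15 + 6*k**2/5 + 19*k/15 + 1/3.
Need (1)·f(k+1) − (1)·f(k) = k**4 + 14*k**3/15 + 6*k**2/5 + 19*k/15 + 1/3.
Degrees (0,0,4) ⇒ d ≤ 5.
Coefficient equations give f(k) = k*(3*k**4 - 4*k**3 + 4*k**2 + 4*k - 2)/15.
R(k) = B(k−1)·f(k)/C(k) = k*(3*k**4 - 4*k**3 + 4*k**2 + 4*k - 2)/(15*k**4 + 14*k**3 + 18*k**2 + 19*k + 5); s_k = R·t_k = k*(-3*k**4 + 4*k**3 - 4*k**2 - 4*k + 2).
Δs = -15*k**4 - 14*k**3 - 18*k**2 - 19*k - 5, as required.
Evaluate s at k=4 and k=0: -2360 and 0; difference -2360.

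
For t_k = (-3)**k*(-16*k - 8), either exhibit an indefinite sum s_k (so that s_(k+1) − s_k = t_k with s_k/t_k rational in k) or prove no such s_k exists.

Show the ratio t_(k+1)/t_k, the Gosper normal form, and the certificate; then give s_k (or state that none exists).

s_k = (-3)**k*(4*k - 1)

Compute t_(k+1)/t_k: get 3*(-2*k - 3)/(2*k + 1).
Normal form (A,B,C) = (-3, 1, k + 1/2).
Solve (-3)·f(k+1) − (1)·f(k) = k + 1/2.
Bound: deg f ≤ 1.
Solve for f: f(k) = -(4*k - 1)/16 (degree 1 ≤ 1).
Get s_k = R·t_k = (-3)**k*(4*k - 1) with R(k) = B(k−1)f(k)/C(k) = -(4*k - 1)/(8*(2*k + 1)).
Verify: (-3)**k*(-16*k - 8) matches t_k.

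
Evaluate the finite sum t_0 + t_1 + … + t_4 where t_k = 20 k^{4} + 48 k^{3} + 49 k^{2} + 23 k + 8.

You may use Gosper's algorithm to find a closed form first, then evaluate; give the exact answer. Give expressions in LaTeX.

Σ = 13620

Compute t_(k+1)/t_k: get (20*k**4 + 128*k**3 + 313*k**2 + 345*k + 148)/(20*k**4 + 48*k**3 + 49*k**2 + 23*k + 8).
Gosper form: A/B · C(k+1)/C(k) with A=1, B=1, C=k**4 + 12*k**3/5 + 49*k**2/20 + 23*k/20 + 2/5.
Set up (1)·f(k+1) − (1)·f(k) − (k**4 + 12*k**3/5 + 49*k**2/20 + 23*k/20 + 2/5) = 0.
deg f ≤ 5 (via 0,0,4).
A polynomial solution: f(k) = k*(4*k**4 + 2*k**3 - k**2 - k + 4)/20.
Then R = B(k−1)f/C = k*(4*k**4 + 2*k**3 - k**2 - k + 4)/(20*k**4 + 48*k**3 + 49*k**2 + 23*k + 8), so s_k = R(k)·t_k = k*(4*k**4 + 2*k**3 - k**2 - k + 4).
Verify: 20*k**4 + 48*k**3 + 49*k**2 + 23*k + 8 matches t_k.
Sum = s_(5) − s_(0); s_(5) = 13620, s_(0) = 0 ⇒ 13620.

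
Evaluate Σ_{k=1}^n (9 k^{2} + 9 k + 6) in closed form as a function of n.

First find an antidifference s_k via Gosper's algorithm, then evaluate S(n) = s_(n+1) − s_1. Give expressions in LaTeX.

S(n) = 3 n \left(n^{2} + 3 n + 4\right)

Step 1: r(k) = (3*k**2 + 9*k + 8)/(3*k**2 + 3*k + 2).
Normal form (A,B,C) = (1, 1, k**2 + k + 2/3).
Set up (1)·f(k+1) − (1)·f(k) − (k**2 + k + 2/3) = 0.
deg f ≤ 3 (via 0,0,2).
Solve for f: f(k) = k*(k**2 + 1)/3 (degree 3 ≤ 3).
Certificate R = B(k−1)f/C = k*(k**2 + 1)/(3*k**2 + 3*k + 2) gives s_k = 3*k*(k**2 + 1).
Verify: 9*k**2 + 9*k + 6 matches t_k.
Telescope: S(n) = s_(n+1) − s_(1) = 3*n**3 + 9*n**2 + 12*n + 6 − (6) = 3*n*(n**2 + 3*n + 4).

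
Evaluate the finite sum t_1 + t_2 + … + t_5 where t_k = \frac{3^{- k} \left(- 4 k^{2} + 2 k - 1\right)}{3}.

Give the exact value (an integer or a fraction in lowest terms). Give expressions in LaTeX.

Step 1: r(k) = (4*k**2 + 6*k + 3)/(3*(4*k**2 - 2*k + 1)).
Take A(k)=1/3, B(k)=1, C(k)=k**2 - k/2 + 1/4.
Solve (1/3)·f(k+1) − (1)·f(k) = k**2 - k/2 + 1/4.
From deg A=0, deg B=0, deg C=2: d=2.
Coefficient equations give f(k) = -3*(2*k**2 + k + 2)/4.
So s_k = (B(k−1)f/C)·t_k = (-3*(2*k**2 + k + 2)/(4*k**2 - 2*k + 1))·t_k = (2*k**2 + k + 2)/3**k.
Δs = (-4*k**2 + 2*k - 1)/(3*3**k), as required.
Σ_(k=1)^(5) t_k = s_(6) − s_(1) = 80/729 − (5/3) = -1135/729.

Σ = -1135/729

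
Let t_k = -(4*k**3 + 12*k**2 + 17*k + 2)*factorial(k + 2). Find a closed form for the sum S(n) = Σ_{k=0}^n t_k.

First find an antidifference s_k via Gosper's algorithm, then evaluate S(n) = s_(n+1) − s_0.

S(n) = -4*n**2*factorial(n + 3) - 4*n*factorial(n + 3) - factorial(n + 3) + 2

t_(k+1)/t_k = (4*k**4 + 36*k**3 + 125*k**2 + 194*k + 105)/(4*k**3 + 12*k**2 + 17*k + 2).
So A=k + 3 and B=1, with C=k**3 + 3*k**2 + 17*k/4 + 1/2.
Need (k + 3)·f(k+1) − (1)·f(k) = k**3 + 3*k**2 + 17*k/4 + 1/2.
Bound: deg f ≤ 2.
Match coefficients ⇒ f(k) = (2*k - 1)**2/4.
Get s_k = R·t_k = -(2*k - 1)**2*factorial(k + 2) with R(k) = B(k−1)f(k)/C(k) = (2*k - 1)**2/(4*k**3 + 12*k**2 + 17*k + 2).
s_(k+1) − s_k = -(4*k**3 + 12*k**2 + 17*k + 2)*factorial(k + 2) = t_k.
Evaluate: s_(n+1) = -(2*n + 1)**2*factorial(n + 3); subtract s_(0) = -2 ⇒ S(n) = -4*n**2*factorial(n + 3) - 4*n*factorial(n + 3) - factorial(n + 3) + 2.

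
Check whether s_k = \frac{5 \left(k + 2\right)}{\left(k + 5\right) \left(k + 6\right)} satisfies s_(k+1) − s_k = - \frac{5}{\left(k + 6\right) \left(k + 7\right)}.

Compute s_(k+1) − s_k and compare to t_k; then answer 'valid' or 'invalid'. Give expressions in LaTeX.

s_(k+1) = 5*(k + 3)/((k + 6)*(k + 7))
s_(k+1) − s_k = 5*(1 - k)/(k**3 + 18*k**2 + 107*k + 210)
(s_(k+1) − s_k) − t_k = 30/(k**3 + 18*k**2 + 107*k + 210)

Invalid: residual \frac{30}{k^{3} + 18 k^{2} + 107 k + 210} ≠ 0.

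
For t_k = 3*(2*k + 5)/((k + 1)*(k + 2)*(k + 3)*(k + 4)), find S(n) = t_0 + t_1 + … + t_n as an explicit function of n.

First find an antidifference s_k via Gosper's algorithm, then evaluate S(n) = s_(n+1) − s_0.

S(n) = (n**2 + 6*n + 5)/(n**2 + 6*n + 8)

t_(k+1)/t_k = (k + 1)*(2*k + 7)/((k + 5)*(2*k + 5)).
Take A(k)=k + 1, B(k)=k + 5, C(k)=k + 5/2.
Solve (k + 1)·f(k+1) − (k + 4)·f(k) = k + 5/2.
Bound: deg f ≤ 3.
A polynomial solution: f(k) = k*(k + 2)*(k + 4)/6.
Then R = B(k−1)f/C = k*(k + 2)*(k + 4)**2/(3*(2*k + 5)), so s_k = R(k)·t_k = k*(k + 4)/(k**2 + 4*k + 3).
s_(k+1) − s_k = 3*(2*k + 5)/(k**4 + 10*k**3 + 35*k**2 + 50*k + 24) = t_k.
Telescope: S(n) = s_(n+1) − s_(0) = (n**2 + 6*n + 5)/(n**2 + 6*n + 8) − (0) = (n**2 + 6*n + 5)/(n**2 + 6*n + 8).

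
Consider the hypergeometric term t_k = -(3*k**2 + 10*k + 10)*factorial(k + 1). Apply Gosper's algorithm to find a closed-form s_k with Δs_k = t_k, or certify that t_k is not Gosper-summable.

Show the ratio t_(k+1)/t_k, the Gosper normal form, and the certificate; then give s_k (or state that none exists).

Compute t_(k+1)/t_k: get (k + 2)*(10*k + 3*(k + 1)**2 + 20)/(3*k**2 + 10*k + 10).
Take A(k)=k + 2, B(k)=1, C(k)=k**2 + 10*k/3 + 10/3.
f must satisfy (k + 2)·f(k+1) − (1)·f(k) = k**2 + 10*k/3 + 10/3.
deg f ≤ 1 (via 1,0,2).
Solving with deg f ≤ 1: f(k) = (3*k + 4)/3.
Then R = B(k−1)f/C = (3*k + 4)/(3*k**2 + 10*k + 10), so s_k = R(k)·t_k = -(3*k + 4)*factorial(k + 1).
Verify: -(3*k**2 + 10*k + 10)*factorial(k + 1) matches t_k.

s_k = -(3*k + 4)*factorial(k + 1)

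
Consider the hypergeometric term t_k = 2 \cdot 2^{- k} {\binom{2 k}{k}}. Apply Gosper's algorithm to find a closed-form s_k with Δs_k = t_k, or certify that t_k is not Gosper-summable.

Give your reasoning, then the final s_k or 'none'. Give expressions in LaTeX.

Step 1: r(k) = (2*k + 1)/(k + 1).
Normal form (A,B,C) = (2*k + 1, k + 1, 1).
Key eq: (2*k + 1)·f(k+1) = (k)·f(k) + (1).
deg f ≤ -1 (via 1,1,0).
deg f ≤ -1 is impossible — no certificate.

none (Gosper's algorithm certifies no s_k)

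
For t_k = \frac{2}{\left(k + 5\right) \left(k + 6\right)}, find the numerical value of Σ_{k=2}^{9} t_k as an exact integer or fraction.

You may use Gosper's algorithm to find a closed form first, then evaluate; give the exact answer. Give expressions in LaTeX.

Σ = 16/105

Compute t_(k+1)/t_k: get (k + 5)/(k + 7).
Take A(k)=k + 5, B(k)=k + 7, C(k)=1.
f must satisfy (k + 5)·f(k+1) − (k + 6)·f(k) = 1.
deg f ≤ 1 (via 1,1,0).
Coefficient equations give f(k) = k/5.
So s_k = (B(k−1)f/C)·t_k = (k*(k + 6)/5)·t_k = 2*k/(5*(k + 5)).
Check: Δs_k = 2/(k**2 + 11*k + 30). ✓
Σ_(k=2)^(9) t_k = s_(10) − s_(2) = 4/15 − (4/35) = 16/105.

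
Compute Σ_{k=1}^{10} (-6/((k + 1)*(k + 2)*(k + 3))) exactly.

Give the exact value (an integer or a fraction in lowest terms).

Σ = -25/52

The ratio is (k + 1)/(k + 4).
A = k + 1, B = k + 4, C = 1.
Need (k + 1)·f(k+1) − (k + 3)·f(k) = 1.
From deg A=1, deg B=1, deg C=0: d=2.
Match coefficients ⇒ f(k) = k*(k + 3)/4.
Get s_k = R·t_k = 3*k*(-k - 3)/(2*(k + 1)*(k + 2)) with R(k) = B(k−1)f(k)/C(k) = k*(k + 3)**2/4.
s_(k+1) − s_k = -6/(k**3 + 6*k**2 + 11*k + 6) = t_k.
Evaluate s at k=11 and k=1: -77/52 and -1; difference -25/52.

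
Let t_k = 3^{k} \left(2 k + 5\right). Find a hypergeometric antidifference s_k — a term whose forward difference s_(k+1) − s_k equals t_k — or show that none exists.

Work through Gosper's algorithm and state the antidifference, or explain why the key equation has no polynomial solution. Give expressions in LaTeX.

t_(k+1)/t_k = 3*(2*k + 7)/(2*k + 5).
Take A(k)=3, B(k)=1, C(k)=k + 5/2.
Solve (3)·f(k+1) − (1)·f(k) = k + 5/2.
Degrees (0,0,1) ⇒ d ≤ 1.
Coefficient equations give f(k) = (k + 1)/2.
So s_k = (B(k−1)f/C)·t_k = ((k + 1)/(2*k + 5))·t_k = 3**k*(k + 1).
Check: Δs_k = 3**k*(2*k + 5). ✓

s_k = 3^{k} \left(k + 1\right)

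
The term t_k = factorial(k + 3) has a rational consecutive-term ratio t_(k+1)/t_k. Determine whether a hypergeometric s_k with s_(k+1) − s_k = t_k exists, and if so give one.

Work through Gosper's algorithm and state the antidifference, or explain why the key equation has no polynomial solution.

none — t_k is not Gosper-summable

r(k) = k + 4 after simplifying.
Gosper form: A/B · C(k+1)/C(k) with A=k + 4, B=1, C=1.
Set up (k + 4)·f(k+1) − (1)·f(k) − (1) = 0.
d = -1 from the (1,0,0) case.
Bound -1 < 0, so the key equation has no polynomial solution.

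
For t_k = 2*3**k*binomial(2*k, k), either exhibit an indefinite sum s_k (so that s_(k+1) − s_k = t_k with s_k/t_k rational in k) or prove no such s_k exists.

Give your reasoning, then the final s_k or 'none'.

none (Gosper's algorithm certifies no s_k)

The ratio is 6*(2*k + 1)/(k + 1).
A = 12*k + 6, B = k + 1, C = 1.
Set up (12*k + 6)·f(k+1) − (k)·f(k) − (1) = 0.
Degrees (1,1,0) ⇒ d ≤ -1.
deg f ≤ -1 is impossible — no certificate.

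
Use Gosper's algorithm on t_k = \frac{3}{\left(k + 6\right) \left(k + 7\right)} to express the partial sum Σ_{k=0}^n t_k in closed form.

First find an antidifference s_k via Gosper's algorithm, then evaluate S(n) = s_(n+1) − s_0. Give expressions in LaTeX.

r(k) = (k + 6)/(k + 8) after simplifying.
So A=k + 6 and B=k + 8, with C=1.
Need (k + 6)·f(k+1) − (k + 7)·f(k) = 1.
Degrees (1,1,0) ⇒ d ≤ 1.
Coefficient equations give f(k) = k/6.
So s_k = (B(k−1)f/C)·t_k = (k*(k + 7)/6)·t_k = k/(2*(k + 6)).
Verify: 3/(k**2 + 13*k + 42) matches t_k.
Telescope: S(n) = s_(n+1) − s_(0) = (n + 1)/(2*(n + 7)) − (0) = (n + 1)/(2*(n + 7)).

S(n) = \frac{n + 1}{2 \left(n + 7\right)}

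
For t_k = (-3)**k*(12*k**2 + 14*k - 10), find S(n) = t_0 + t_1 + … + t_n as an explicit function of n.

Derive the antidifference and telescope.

Compute t_(k+1)/t_k: get 3*(-6*k**2 - 19*k - 8)/(6*k**2 + 7*k - 5).
Gosper form: A/B · C(k+1)/C(k) with A=-3, B=1, C=k**2 + 7*k/6 - 5/6.
f must satisfy (-3)·f(k+1) − (1)·f(k) = k**2 + 7*k/6 - 5/6.
deg f ≤ 2 (via 0,0,2).
Solving with deg f ≤ 2: f(k) = -(k + 1)*(3*k - 4)/12.
Certificate R = B(k−1)f/C = -(k + 1)*(3*k - 4)/(2*(2*k - 1)*(3*k + 5)) gives s_k = (-3)**k*(-3*k**2 + k + 4).
s_(k+1) − s_k = (-3)**k*(12*k**2 + 14*k - 10) = t_k.
Telescope: S(n) = s_(n+1) − s_(0) = (-3)**(n + 1)*(-3*n**2 - 5*n + 2) − (4) = 9*(-3)**n*n**2 + 15*(-3)**n*n - 6*(-3)**n - 4.

S(n) = 9*(-3)**n*n**2 + 15*(-3)**n*n - 6*(-3)**n - 4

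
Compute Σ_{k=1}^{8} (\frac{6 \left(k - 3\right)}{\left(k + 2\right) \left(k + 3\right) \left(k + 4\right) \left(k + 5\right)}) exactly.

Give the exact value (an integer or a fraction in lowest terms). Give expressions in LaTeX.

Step 1: r(k) = (k - 2)*(k + 2)/((k - 3)*(k + 6)).
Normal form (A,B,C) = (k + 2, k + 6, k - 3).
Set up (k + 2)·f(k+1) − (k + 5)·f(k) − (k - 3) = 0.
d = 3 from the (1,1,1) case.
Match coefficients ⇒ f(k) = -k*(k**2 + 9*k + 44)/36.
Get s_k = R·t_k = k*(-k**2 - 9*k - 44)/(6*(k + 2)*(k + 3)*(k + 4)) with R(k) = B(k−1)f(k)/C(k) = -k*(k + 5)*(k**2 + 9*k + 44)/(36*(k - 3)).
Δs = 6*(k - 3)/(k**4 + 14*k**3 + 71*k**2 + 154*k + 120), as required.
Sum = s_(9) − s_(1); s_(9) = -103/572, s_(1) = -3/20 ⇒ -43/1430.

Σ = -43/1430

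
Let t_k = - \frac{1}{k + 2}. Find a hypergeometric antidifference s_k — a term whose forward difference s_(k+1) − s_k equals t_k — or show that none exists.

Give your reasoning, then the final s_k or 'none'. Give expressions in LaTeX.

not Gosper-summable; s_k does not exist

Ratio r(k) = (k + 2)/(k + 3).
Take A(k)=k + 2, B(k)=k + 3, C(k)=1.
Set up (k + 2)·f(k+1) − (k + 2)·f(k) − (1) = 0.
From deg A=1, deg B=1, deg C=0: d=0.
Generic f = c0 gives residual -1; -1 = 0 cannot hold, so t_k is not Gosper-summable.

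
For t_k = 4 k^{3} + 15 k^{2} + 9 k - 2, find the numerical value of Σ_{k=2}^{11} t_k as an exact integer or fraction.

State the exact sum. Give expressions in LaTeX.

Σ = 25560

r(k) = (4*k**3 + 27*k**2 + 51*k + 26)/(4*k**3 + 15*k**2 + 9*k - 2) after simplifying.
So A=1 and B=1, with C=k**3 + 15*k**2/4 + 9*k/4 - 1/2.
Key eq: (1)·f(k+1) = (1)·f(k) + (k**3 + 15*k**2/4 + 9*k/4 - 1/2).
Bound: deg f ≤ 4.
Coefficient equations give f(k) = k*(k + 1)*(k**2 + 2*k - 4)/4.
Then R = B(k−1)f/C = k*(k**2 + 2*k - 4)/(4*k**2 + 11*k - 2), so s_k = R(k)·t_k = k*(k**3 + 3*k**2 - 2*k - 4).
Verify: 4*k**3 + 15*k**2 + 9*k - 2 matches t_k.
Σ_(k=2)^(11) t_k = s_(12) − s_(2) = 25584 − (24) = 25560.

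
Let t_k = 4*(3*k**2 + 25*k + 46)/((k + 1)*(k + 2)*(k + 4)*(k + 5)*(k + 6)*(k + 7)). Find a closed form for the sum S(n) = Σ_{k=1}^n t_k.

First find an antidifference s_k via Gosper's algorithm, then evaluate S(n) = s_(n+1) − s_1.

S(n) = 2*n*(n**2 + 14*n + 59)/(35*(n**3 + 14*n**2 + 59*n + 70))

The ratio is (k + 1)*(k + 4)*(25*k + 3*(k + 1)**2 + 71)/((k + 3)*(k + 8)*(3*k**2 + 25*k + 46)).
Normal form (A,B,C) = (k + 1, k + 8, k**3 + 34*k**2/3 + 121*k/3 + 46).
f must satisfy (k + 1)·f(k+1) − (k + 7)·f(k) = k**3 + 34*k**2/3 + 121*k/3 + 46.
d = 6 from the (1,1,3) case.
Solve for f: f(k) = k*(k + 2)*(k + 3)*(k + 5)*(k**2 + 11*k + 34)/72 (degree 6 ≤ 6).
Certificate R = B(k−1)f/C = k*(k + 2)*(k + 5)*(k + 7)*(k**2 + 11*k + 34)/(24*(3*k**2 + 25*k + 46)) gives s_k = k*(k**2 + 11*k + 34)/(6*(k**3 + 11*k**2 + 34*k + 24)).
Δs = 4*(3*k**2 + 25*k + 46)/(k**6 + 25*k**5 + 247*k**4 + 1219*k**3 + 3112*k**2 + 3796*k + 1680), as required.
Telescope: S(n) = s_(n+1) − s_(1) = (n**3 + 14*n**2 + 59*n + 46)/(6*(n**3 + 14*n**2 + 59*n + 70)) − (23/210) = 2*n*(n**2 + 14*n + 59)/(35*(n**3 + 14*n**2 + 59*n + 70)).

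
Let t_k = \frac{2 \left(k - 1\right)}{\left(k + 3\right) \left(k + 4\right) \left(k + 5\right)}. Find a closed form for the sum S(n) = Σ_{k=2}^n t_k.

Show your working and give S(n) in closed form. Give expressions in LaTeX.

S(n) = \frac{n \left(n - 1\right)}{5 \left(n^{2} + 9 n + 20\right)}

Step 1: r(k) = k*(k + 3)/((k - 1)*(k + 6)).
A = k + 3, B = k + 6, C = k - 1.
Set up (k + 3)·f(k+1) − (k + 5)·f(k) − (k - 1) = 0.
deg f ≤ 2 (via 1,1,1).
A polynomial solution: f(k) = k*(k - 5)/12.
Get s_k = R·t_k = k*(k - 5)/(6*(k + 3)*(k + 4)) with R(k) = B(k−1)f(k)/C(k) = k*(k - 5)*(k + 5)/(12*(k - 1)).
Verify: 2*(k - 1)/(k**3 + 12*k**2 + 47*k + 60) matches t_k.
Evaluate: s_(n+1) = (n**2 - 3*n - 4)/(6*(n**2 + 9*n + 20)); subtract s_(2) = -1/30 ⇒ S(n) = n*(n - 1)/(5*(n**2 + 9*n + 20)).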